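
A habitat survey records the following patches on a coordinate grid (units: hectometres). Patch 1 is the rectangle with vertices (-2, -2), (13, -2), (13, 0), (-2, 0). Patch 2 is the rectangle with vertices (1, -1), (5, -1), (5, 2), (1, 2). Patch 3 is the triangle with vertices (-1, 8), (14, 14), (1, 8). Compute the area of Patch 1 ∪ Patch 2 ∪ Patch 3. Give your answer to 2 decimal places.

44.00

By inclusion–exclusion:
Individual areas: |Patch 1| = 30, |Patch 2| = 12, |Patch 3| = 6.
|Patch 1∩Patch 2|: x∈[1,5], y∈[-1,0] → 4·1 = 4.
|Patch 1∩Patch 3| = 0.
|Patch 2∩Patch 3| = 0.
|Patch 1∩Patch 2∩Patch 3| = 0.
|Patch 1 ∪ Patch 2 ∪ Patch 3| = 48 − 4 + 0 = 44.00.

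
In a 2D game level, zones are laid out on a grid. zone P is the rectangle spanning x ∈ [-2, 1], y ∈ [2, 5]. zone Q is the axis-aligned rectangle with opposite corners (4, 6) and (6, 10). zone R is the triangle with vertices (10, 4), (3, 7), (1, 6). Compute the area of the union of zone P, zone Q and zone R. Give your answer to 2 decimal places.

By inclusion–exclusion:
Individual areas: |zone P| = 9, |zone Q| = 8, |zone R| = 6.5.
|zone P∩zone Q| = 0 (no overlap).
|zone P∩zone R| = 0.
|zone Q∩zone R| = 0.381.
|zone P∩zone Q∩zone R| = 0.
|zone P ∪ zone Q ∪ zone R| = 23.5 − 0.381 + 0 = 23.12.

23.12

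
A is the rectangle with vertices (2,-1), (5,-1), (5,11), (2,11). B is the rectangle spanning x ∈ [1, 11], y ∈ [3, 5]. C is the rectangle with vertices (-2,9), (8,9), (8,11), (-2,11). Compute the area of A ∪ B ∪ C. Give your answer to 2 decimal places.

64.00

By inclusion–exclusion:
Individual areas: |A| = 36, |B| = 20, |C| = 20.
|A∩B|: x∈[2,5], y∈[3,5] → 3·2 = 6.
|A∩C|: x∈[2,5], y∈[9,11] → 3·2 = 6.
|B∩C| = 0 (no overlap).
|A∩B∩C| = 0.
|A ∪ B ∪ C| = 76 − 12 + 0 = 64.00.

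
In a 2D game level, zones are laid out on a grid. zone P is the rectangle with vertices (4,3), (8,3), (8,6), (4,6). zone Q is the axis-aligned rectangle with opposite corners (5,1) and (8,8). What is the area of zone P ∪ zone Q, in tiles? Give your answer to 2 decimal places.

24.00

By inclusion–exclusion:
Individual areas: |zone P| = 12, |zone Q| = 21.
|zone P∩zone Q|: x∈[5,8], y∈[3,6] → 3·3 = 9.
|zone P ∪ zone Q| = 33 − 9 = 24.00.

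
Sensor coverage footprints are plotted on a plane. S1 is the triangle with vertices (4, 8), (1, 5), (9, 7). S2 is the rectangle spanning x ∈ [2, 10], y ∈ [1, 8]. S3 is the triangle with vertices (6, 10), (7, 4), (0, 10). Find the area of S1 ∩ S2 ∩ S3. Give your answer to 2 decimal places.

4.47

The intersection is the polygon with vertices (6.414,7.517), (6.6,6.4), (4.742,5.936), (3.231,7.231), (4,8).
By the shoelace formula its area is 4.47.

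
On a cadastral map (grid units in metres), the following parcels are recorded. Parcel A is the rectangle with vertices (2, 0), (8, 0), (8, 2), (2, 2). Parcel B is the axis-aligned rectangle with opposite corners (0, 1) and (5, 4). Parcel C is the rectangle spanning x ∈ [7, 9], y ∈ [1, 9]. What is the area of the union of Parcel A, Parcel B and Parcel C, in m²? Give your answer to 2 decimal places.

39.00

By inclusion–exclusion:
Individual areas: |Parcel A| = 12, |Parcel B| = 15, |Parcel C| = 16.
|Parcel A∩Parcel B|: x∈[2,5], y∈[1,2] → 3·1 = 3.
|Parcel A∩Parcel C|: x∈[7,8], y∈[1,2] → 1·1 = 1.
|Parcel B∩Parcel C| = 0 (no overlap).
|Parcel A∩Parcel B∩Parcel C| = 0.
|Parcel A ∪ Parcel B ∪ Parcel C| = 43 − 4 + 0 = 39.00.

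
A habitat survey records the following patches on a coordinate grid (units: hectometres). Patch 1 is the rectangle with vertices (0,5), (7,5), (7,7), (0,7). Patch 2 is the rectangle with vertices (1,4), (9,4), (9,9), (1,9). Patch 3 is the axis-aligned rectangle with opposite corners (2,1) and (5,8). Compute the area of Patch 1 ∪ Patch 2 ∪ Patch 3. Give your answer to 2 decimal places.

By inclusion–exclusion:
Individual areas: |Patch 1| = 14, |Patch 2| = 40, |Patch 3| = 21.
|Patch 1∩Patch 2|: x∈[1,7], y∈[5,7] → 6·2 = 12.
|Patch 1∩Patch 3|: x∈[2,5], y∈[5,7] → 3·2 = 6.
|Patch 2∩Patch 3|: x∈[2,5], y∈[4,8] → 3·4 = 12.
|Patch 1∩Patch 2∩Patch 3| = 6.
|Patch 1 ∪ Patch 2 ∪ Patch 3| = 75 − 30 + 6 = 51.00.

51.00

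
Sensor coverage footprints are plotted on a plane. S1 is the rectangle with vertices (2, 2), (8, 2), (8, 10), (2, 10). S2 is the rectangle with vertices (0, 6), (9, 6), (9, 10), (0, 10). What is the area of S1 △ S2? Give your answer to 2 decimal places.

|S1∩S2|: x∈[2,8], y∈[6,10] → 6·4 = 24.
|S1 △ S2| = |S1| + |S2| − 2·|S1∩S2| = 48 + 36 − 48 = 36.00.

36.00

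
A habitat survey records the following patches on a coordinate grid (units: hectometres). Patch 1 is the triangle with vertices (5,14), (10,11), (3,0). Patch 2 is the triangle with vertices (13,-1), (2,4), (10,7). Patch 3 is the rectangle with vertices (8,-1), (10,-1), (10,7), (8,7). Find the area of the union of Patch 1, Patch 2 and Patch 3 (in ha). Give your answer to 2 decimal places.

74.59

By inclusion–exclusion:
Individual areas: |Patch 1| = 38, |Patch 2| = 36.5, |Patch 3| = 16.
|Patch 1∩Patch 2| = 4.2953.
|Patch 1∩Patch 3| = 0.
|Patch 2∩Patch 3| = 11.6136.
|Patch 1∩Patch 2∩Patch 3| = 0.
|Patch 1 ∪ Patch 2 ∪ Patch 3| = 90.5 − 15.909 + 0 = 74.59.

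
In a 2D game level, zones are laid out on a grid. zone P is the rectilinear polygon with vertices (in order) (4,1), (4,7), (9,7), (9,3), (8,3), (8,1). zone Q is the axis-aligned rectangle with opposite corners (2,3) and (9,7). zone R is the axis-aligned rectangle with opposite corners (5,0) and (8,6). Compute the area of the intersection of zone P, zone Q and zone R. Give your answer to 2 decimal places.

The intersection is the polygon with vertices (5,3), (5,6), (8,6), (8,3).
By the shoelace formula its area is 9.00.

9.00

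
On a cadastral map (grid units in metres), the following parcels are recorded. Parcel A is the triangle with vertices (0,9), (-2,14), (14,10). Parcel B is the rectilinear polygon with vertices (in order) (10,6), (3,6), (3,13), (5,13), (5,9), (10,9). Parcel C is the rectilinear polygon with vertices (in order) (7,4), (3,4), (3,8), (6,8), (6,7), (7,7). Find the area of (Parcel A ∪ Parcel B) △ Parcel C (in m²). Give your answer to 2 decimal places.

|Parcel A ∪ Parcel B| = 58.5714.
|(Parcel A ∪ Parcel B) ∩ Parcel C| = 7.
|(Parcel A ∪ Parcel B) △ Parcel C| = 58.5714 + 15 − 14 = 59.57.

59.57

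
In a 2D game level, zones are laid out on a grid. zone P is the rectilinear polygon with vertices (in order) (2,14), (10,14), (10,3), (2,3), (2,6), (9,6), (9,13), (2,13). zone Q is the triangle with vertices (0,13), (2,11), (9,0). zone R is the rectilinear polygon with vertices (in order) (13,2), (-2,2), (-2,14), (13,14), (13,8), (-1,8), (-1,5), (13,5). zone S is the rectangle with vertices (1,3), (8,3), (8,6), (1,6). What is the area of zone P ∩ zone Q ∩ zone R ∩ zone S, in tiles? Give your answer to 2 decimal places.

0.45

The intersection is the polygon with vertices (5.818,5), (7.091,3), (6.923,3), (5.538,5).
By the shoelace formula its area is 0.45.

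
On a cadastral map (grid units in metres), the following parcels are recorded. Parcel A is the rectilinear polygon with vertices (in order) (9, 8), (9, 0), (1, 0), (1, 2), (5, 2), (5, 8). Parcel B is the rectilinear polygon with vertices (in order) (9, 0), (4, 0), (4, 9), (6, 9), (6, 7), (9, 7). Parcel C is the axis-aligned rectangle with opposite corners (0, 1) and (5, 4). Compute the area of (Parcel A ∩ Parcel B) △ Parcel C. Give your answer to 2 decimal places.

|Parcel A ∩ Parcel B| = 31.
|(Parcel A ∩ Parcel B) ∩ Parcel C| = 1.
|(Parcel A ∩ Parcel B) △ Parcel C| = 31 + 15 − 2 = 44.00.

44.00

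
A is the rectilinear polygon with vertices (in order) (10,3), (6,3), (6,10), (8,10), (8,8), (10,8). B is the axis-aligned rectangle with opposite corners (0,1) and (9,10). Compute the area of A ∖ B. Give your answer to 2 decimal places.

|A| = 24, |A∩B| = 19.
|A ∖ B| = |A| − |A∩B| = 24 − 19 = 5.00.

5.00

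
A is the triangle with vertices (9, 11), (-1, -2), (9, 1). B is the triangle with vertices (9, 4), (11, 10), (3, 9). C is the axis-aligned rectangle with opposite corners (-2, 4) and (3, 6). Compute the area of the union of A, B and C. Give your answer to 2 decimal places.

By inclusion–exclusion:
Individual areas: |A| = 50, |B| = 23, |C| = 10.
|A∩B| = 10.8195.
|A∩C| = 0.
|B∩C| = 0.
|A∩B∩C| = 0.
|A ∪ B ∪ C| = 83 − 10.8195 + 0 = 72.18.

72.18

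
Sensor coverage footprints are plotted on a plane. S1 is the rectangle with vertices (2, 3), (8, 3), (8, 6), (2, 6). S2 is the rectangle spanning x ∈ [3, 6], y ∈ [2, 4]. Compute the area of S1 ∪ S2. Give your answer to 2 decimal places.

By inclusion–exclusion:
Individual areas: |S1| = 18, |S2| = 6.
|S1∩S2|: x∈[3,6], y∈[3,4] → 3·1 = 3.
|S1 ∪ S2| = 24 − 3 = 21.00.

21.00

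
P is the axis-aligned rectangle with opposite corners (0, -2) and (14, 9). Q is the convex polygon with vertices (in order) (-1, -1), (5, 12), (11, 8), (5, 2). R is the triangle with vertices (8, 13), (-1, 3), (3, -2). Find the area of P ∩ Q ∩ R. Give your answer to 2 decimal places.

The intersection is the polygon with vertices (1.286,0.143), (0.171,1.537), (2.789,7.21), (4.4,9), (6.667,9), (4.2,1.6).
By the shoelace formula its area is 28.36.

28.36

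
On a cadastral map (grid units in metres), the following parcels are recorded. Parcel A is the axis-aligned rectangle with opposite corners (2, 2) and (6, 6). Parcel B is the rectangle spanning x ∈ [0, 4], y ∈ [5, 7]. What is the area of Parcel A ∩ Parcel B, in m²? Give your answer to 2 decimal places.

|Parcel A∩Parcel B|: x∈[2,4], y∈[5,6] → 2·1 = 2.

2.00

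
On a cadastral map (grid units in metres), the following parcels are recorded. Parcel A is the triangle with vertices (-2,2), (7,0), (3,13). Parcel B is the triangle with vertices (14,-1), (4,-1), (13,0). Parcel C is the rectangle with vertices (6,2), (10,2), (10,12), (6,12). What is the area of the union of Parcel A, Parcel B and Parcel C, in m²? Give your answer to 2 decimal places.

By inclusion–exclusion:
Individual areas: |Parcel A| = 54.5, |Parcel B| = 5, |Parcel C| = 40.
|Parcel A∩Parcel B| = 0.
|Parcel A∩Parcel C| = 0.2404.
|Parcel B∩Parcel C| = 0.
|Parcel A∩Parcel B∩Parcel C| = 0.
|Parcel A ∪ Parcel B ∪ Parcel C| = 99.5 − 0.2404 + 0 = 99.26.

99.26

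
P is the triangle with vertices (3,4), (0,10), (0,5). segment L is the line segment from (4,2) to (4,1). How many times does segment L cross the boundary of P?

0

The segment lies entirely outside P and never meets its boundary.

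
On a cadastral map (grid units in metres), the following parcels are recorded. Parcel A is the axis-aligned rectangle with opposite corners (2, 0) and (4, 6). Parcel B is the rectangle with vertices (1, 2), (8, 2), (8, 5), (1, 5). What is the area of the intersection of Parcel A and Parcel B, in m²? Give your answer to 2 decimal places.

|Parcel A∩Parcel B|: x∈[2,4], y∈[2,5] → 2·3 = 6.

6.00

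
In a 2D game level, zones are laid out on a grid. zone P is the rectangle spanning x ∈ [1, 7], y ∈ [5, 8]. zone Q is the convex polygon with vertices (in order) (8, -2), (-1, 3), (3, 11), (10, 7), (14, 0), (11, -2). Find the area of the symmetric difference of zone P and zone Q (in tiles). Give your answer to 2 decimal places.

92.00

|zone P| = 18, |zone Q| = 109.5, |zone P∩zone Q| = 17.75.
|zone P △ zone Q| = |zone P| + |zone Q| − 2·|zone P∩zone Q| = 18 + 109.5 − 35.5 = 92.00.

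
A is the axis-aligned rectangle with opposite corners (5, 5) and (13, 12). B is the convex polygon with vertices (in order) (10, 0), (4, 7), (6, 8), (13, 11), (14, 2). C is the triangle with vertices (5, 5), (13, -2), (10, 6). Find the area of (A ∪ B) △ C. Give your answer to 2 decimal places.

|A ∪ B| = 85.0476.
|(A ∪ B) ∩ C| = 18.0868.
|(A ∪ B) △ C| = 85.0476 + 21.5 − 36.1736 = 70.37.

70.37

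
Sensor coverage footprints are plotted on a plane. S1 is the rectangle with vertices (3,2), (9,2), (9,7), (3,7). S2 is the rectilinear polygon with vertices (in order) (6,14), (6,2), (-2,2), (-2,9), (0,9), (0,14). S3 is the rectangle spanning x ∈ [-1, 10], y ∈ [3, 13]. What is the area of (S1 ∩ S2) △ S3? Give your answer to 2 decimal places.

|S1 ∩ S2| = 15.
|(S1 ∩ S2) ∩ S3| = 12.
|(S1 ∩ S2) △ S3| = 15 + 110 − 24 = 101.00.

101.00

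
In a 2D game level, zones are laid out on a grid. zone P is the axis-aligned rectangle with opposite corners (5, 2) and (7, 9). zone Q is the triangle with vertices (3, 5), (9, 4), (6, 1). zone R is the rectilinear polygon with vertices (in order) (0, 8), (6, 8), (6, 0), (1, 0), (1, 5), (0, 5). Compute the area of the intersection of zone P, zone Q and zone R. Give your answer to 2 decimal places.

2.54

The intersection is the polygon with vertices (5.25,2), (5,2.333), (5,4.667), (6,4.5), (6,2).
By the shoelace formula its area is 2.54.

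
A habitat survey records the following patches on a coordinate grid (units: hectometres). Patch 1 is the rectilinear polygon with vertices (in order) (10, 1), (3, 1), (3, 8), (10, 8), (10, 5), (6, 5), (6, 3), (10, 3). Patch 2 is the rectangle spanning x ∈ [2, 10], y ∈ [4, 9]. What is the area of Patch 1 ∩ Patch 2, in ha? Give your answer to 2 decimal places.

24.00

The intersection is the polygon with vertices (3,8), (10,8), (10,5), (6,5), (6,4), (3,4).
By the shoelace formula its area is 24.00.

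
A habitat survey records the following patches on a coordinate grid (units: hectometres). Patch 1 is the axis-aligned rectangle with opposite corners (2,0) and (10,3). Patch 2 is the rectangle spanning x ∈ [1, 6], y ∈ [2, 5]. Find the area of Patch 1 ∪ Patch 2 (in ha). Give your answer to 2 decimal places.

35.00

By inclusion–exclusion:
Individual areas: |Patch 1| = 24, |Patch 2| = 15.
|Patch 1∩Patch 2|: x∈[2,6], y∈[2,3] → 4·1 = 4.
|Patch 1 ∪ Patch 2| = 39 − 4 = 35.00.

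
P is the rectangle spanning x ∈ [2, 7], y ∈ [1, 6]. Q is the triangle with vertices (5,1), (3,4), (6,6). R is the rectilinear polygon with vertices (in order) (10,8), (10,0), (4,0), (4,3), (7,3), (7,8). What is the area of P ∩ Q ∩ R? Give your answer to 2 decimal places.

1.65

The intersection is the polygon with vertices (5,1), (4,2.5), (4,3), (5.4,3).
By the shoelace formula its area is 1.65.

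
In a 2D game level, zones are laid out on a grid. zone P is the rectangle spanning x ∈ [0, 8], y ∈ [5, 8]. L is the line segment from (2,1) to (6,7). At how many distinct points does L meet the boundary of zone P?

1

The segment meets the boundary at (4.667,5).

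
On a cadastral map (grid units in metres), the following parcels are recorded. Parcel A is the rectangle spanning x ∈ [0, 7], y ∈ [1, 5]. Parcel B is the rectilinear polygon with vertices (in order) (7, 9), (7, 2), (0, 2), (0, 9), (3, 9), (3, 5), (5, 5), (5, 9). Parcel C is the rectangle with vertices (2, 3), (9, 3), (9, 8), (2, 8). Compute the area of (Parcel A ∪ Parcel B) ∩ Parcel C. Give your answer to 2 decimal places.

|Parcel A ∪ Parcel B| = 48.
|(Parcel A ∪ Parcel B) ∩ Parcel C| = 19.00.

19.00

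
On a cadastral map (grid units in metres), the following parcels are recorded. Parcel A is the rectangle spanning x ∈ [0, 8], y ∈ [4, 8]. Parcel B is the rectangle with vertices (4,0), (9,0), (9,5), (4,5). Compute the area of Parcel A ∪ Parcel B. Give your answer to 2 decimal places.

53.00

By inclusion–exclusion:
Individual areas: |Parcel A| = 32, |Parcel B| = 25.
|Parcel A∩Parcel B|: x∈[4,8], y∈[4,5] → 4·1 = 4.
|Parcel A ∪ Parcel B| = 57 − 4 = 53.00.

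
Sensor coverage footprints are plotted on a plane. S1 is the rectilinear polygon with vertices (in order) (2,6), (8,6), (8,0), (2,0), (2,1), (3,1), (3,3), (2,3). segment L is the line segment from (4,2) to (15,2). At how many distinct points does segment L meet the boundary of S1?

The segment meets the boundary at (8,2).

1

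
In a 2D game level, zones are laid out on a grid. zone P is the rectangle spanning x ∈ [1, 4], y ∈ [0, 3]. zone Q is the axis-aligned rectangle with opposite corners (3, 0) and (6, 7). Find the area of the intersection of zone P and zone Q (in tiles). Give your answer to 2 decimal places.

|zone P∩zone Q|: x∈[3,4], y∈[0,3] → 1·3 = 3.

3.00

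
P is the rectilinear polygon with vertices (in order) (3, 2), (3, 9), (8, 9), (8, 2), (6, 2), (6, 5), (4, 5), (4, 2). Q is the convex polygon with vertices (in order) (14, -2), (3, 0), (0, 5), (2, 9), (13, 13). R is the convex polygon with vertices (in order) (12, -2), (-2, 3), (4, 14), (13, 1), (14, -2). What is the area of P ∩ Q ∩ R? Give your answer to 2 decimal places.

28.79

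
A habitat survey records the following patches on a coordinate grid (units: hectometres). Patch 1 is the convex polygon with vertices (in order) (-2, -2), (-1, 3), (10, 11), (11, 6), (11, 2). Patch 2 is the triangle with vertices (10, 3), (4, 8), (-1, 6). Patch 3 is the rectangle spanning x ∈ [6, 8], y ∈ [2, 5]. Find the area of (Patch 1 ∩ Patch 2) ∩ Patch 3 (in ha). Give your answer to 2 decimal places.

The region (Patch 1 ∩ Patch 2) ∩ Patch 3 is the polygon with vertices (8,4.667), (8,3.546), (6,4.091), (6,5), (7.6,5).
By the shoelace formula its area is 2.30.

2.30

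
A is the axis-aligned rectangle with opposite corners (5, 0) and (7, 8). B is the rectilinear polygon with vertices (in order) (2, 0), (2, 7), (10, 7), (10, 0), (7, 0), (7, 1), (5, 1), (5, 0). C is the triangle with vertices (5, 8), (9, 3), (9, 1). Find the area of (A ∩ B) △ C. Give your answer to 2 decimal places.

|A ∩ B| = 12.
|(A ∩ B) ∩ C| = 0.8857.
|(A ∩ B) △ C| = 12 + 4 − 1.7714 = 14.23.

14.23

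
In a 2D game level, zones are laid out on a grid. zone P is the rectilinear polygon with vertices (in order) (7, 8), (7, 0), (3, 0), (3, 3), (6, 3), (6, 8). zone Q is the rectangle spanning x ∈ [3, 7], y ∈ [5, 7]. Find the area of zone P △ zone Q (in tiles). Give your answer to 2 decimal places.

|zone P| = 17, |zone Q| = 8, |zone P∩zone Q| = 2.
|zone P △ zone Q| = |zone P| + |zone Q| − 2·|zone P∩zone Q| = 17 + 8 − 4 = 21.00.

21.00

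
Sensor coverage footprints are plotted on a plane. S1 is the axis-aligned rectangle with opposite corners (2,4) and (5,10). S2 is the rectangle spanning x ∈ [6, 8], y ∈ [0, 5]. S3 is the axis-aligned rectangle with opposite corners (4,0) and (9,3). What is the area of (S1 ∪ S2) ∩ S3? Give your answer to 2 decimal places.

6.00

The region (S1 ∪ S2) ∩ S3 is the polygon with vertices (8,0), (6,0), (6,3), (8,3).
By the shoelace formula its area is 6.00.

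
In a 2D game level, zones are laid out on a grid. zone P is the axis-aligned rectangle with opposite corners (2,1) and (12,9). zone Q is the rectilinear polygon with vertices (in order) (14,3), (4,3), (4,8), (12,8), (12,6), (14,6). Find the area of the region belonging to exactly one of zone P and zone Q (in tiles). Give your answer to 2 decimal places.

|zone P| = 80, |zone Q| = 46, |zone P∩zone Q| = 40.
|zone P △ zone Q| = |zone P| + |zone Q| − 2·|zone P∩zone Q| = 80 + 46 − 80 = 46.00.

46.00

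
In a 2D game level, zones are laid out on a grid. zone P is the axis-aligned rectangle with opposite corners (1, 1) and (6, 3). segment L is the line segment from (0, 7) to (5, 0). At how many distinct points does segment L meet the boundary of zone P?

The segment meets the boundary at (4.286,1), (2.857,3).

2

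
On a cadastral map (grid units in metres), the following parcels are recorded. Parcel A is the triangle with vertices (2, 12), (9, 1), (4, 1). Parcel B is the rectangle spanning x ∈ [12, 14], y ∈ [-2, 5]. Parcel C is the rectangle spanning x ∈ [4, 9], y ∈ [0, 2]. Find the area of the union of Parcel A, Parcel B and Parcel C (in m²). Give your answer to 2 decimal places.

46.82

By inclusion–exclusion:
Individual areas: |Parcel A| = 27.5, |Parcel B| = 14, |Parcel C| = 10.
|Parcel A∩Parcel B| = 0.
|Parcel A∩Parcel C| = 4.6818.
|Parcel B∩Parcel C| = 0 (no overlap).
|Parcel A∩Parcel B∩Parcel C| = 0.
|Parcel A ∪ Parcel B ∪ Parcel C| = 51.5 − 4.6818 + 0 = 46.82.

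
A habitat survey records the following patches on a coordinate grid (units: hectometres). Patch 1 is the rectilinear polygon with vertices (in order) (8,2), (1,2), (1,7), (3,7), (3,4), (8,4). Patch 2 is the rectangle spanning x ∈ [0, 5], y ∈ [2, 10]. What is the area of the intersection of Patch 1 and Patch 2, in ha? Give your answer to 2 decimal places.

14.00

The intersection is the polygon with vertices (1,2), (1,7), (3,7), (3,4), (5,4), (5,2).
By the shoelace formula its area is 14.00.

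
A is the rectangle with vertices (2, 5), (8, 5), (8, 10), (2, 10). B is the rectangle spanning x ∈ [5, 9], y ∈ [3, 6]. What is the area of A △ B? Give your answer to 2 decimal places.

|A∩B|: x∈[5,8], y∈[5,6] → 3·1 = 3.
|A △ B| = |A| + |B| − 2·|A∩B| = 30 + 12 − 6 = 36.00.

36.00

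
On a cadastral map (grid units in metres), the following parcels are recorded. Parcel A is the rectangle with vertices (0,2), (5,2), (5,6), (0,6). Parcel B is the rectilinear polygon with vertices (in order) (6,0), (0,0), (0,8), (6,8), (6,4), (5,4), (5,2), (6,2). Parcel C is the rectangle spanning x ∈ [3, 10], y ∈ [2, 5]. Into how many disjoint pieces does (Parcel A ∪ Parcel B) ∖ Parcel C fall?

(Parcel A ∪ Parcel B) ∖ Parcel C is a single connected region.

1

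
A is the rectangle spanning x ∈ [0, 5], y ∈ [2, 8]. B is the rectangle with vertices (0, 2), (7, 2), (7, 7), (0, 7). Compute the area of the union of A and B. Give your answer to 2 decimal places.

40.00

By inclusion–exclusion:
Individual areas: |A| = 30, |B| = 35.
|A∩B|: x∈[0,5], y∈[2,7] → 5·5 = 25.
|A ∪ B| = 65 − 25 = 40.00.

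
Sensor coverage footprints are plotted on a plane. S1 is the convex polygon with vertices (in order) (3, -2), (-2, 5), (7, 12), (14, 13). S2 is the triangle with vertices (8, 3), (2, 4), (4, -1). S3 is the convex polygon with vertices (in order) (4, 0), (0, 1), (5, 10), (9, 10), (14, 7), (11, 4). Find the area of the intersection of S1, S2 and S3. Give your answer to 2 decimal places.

10.24

The intersection is the polygon with vertices (2,4), (6.812,3.198), (4.803,0.459), (4,0), (3.556,0.111).
By the shoelace formula its area is 10.24.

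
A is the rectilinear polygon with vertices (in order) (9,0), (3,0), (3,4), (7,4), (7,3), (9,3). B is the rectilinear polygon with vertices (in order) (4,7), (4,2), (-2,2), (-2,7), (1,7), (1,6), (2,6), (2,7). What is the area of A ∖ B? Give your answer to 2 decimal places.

20.00

|A| = 22, |A∩B| = 2.
|A ∖ B| = |A| − |A∩B| = 22 − 2 = 20.00.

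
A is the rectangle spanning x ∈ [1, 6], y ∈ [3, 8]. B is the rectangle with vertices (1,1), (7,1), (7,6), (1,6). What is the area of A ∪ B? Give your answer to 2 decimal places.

By inclusion–exclusion:
Individual areas: |A| = 25, |B| = 30.
|A∩B|: x∈[1,6], y∈[3,6] → 5·3 = 15.
|A ∪ B| = 55 − 15 = 40.00.

40.00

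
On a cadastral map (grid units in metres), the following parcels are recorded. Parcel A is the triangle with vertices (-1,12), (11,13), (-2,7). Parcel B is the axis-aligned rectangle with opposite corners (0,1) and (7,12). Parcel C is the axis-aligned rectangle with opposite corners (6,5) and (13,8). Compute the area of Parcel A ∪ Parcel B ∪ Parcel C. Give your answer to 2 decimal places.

By inclusion–exclusion:
Individual areas: |Parcel A| = 29.5, |Parcel B| = 77, |Parcel C| = 21.
|Parcel A∩Parcel B| = 17.2308.
|Parcel A∩Parcel C| = 0.
|Parcel B∩Parcel C|: x∈[6,7], y∈[5,8] → 1·3 = 3.
|Parcel A∩Parcel B∩Parcel C| = 0.
|Parcel A ∪ Parcel B ∪ Parcel C| = 127.5 − 20.2308 + 0 = 107.27.

107.27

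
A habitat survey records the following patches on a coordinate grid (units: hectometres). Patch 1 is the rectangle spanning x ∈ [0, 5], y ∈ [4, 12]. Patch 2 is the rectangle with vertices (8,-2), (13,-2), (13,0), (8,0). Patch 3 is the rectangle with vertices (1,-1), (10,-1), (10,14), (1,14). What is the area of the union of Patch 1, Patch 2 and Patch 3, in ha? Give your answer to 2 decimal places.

151.00

By inclusion–exclusion:
Individual areas: |Patch 1| = 40, |Patch 2| = 10, |Patch 3| = 135.
|Patch 1∩Patch 2| = 0 (no overlap).
|Patch 1∩Patch 3|: x∈[1,5], y∈[4,12] → 4·8 = 32.
|Patch 2∩Patch 3|: x∈[8,10], y∈[-1,0] → 2·1 = 2.
|Patch 1∩Patch 2∩Patch 3| = 0.
|Patch 1 ∪ Patch 2 ∪ Patch 3| = 185 − 34 + 0 = 151.00.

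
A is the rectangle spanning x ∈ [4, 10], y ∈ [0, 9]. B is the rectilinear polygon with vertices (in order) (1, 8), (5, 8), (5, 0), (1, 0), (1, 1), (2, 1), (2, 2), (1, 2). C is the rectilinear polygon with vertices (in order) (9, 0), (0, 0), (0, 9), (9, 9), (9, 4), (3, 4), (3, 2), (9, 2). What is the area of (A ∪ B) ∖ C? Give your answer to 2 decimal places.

21.00

|A ∪ B| = 77.
|(A ∪ B) ∩ C| = 56.
|(A ∪ B) ∖ C| = 77 − 56 = 21.00.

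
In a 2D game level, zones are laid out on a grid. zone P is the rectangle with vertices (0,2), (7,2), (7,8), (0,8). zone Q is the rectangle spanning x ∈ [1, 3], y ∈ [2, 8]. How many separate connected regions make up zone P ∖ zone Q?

2

zone P ∖ zone Q splits into 2 disjoint pieces (area 24, area 6).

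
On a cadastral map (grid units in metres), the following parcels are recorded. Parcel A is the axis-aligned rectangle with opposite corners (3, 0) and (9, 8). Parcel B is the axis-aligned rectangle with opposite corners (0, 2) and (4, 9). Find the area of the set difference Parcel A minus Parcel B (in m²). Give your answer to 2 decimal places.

|Parcel A∩Parcel B|: x∈[3,4], y∈[2,8] → 1·6 = 6.
|Parcel A| = 48.
|Parcel A ∖ Parcel B| = |Parcel A| − |Parcel A∩Parcel B| = 48 − 6 = 42.00.

42.00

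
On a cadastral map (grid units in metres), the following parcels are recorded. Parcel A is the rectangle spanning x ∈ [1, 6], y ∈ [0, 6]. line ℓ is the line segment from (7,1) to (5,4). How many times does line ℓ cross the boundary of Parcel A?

The segment meets the boundary at (6,2.5).

1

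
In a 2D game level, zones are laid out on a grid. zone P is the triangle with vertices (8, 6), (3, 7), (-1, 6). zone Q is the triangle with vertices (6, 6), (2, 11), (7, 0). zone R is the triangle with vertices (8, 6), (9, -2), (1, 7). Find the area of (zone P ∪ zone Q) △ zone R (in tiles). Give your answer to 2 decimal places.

|zone P ∪ zone Q| = 12.948.
|(zone P ∪ zone Q) ∩ zone R| = 7.9874.
|(zone P ∪ zone Q) △ zone R| = 12.948 + 27.5 − 15.9749 = 24.47.

24.47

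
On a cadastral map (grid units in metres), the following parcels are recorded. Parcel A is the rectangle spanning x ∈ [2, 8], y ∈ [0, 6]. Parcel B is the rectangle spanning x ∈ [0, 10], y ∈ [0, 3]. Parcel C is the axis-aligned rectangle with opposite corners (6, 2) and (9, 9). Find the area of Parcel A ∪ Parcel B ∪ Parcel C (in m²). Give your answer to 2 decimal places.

By inclusion–exclusion:
Individual areas: |Parcel A| = 36, |Parcel B| = 30, |Parcel C| = 21.
|Parcel A∩Parcel B|: x∈[2,8], y∈[0,3] → 6·3 = 18.
|Parcel A∩Parcel C|: x∈[6,8], y∈[2,6] → 2·4 = 8.
|Parcel B∩Parcel C|: x∈[6,9], y∈[2,3] → 3·1 = 3.
|Parcel A∩Parcel B∩Parcel C| = 2.
|Parcel A ∪ Parcel B ∪ Parcel C| = 87 − 29 + 2 = 60.00.

60.00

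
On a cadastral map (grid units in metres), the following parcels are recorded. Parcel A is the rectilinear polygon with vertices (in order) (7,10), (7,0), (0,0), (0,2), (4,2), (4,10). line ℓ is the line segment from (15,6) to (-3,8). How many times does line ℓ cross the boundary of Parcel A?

The segment meets the boundary at (4,7.222), (7,6.889).

2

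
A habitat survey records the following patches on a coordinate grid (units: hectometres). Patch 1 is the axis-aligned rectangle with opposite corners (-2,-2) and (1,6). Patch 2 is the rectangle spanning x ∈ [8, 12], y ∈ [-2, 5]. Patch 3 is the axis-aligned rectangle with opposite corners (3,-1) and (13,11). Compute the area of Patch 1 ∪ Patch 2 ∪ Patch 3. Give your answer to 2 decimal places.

By inclusion–exclusion:
Individual areas: |Patch 1| = 24, |Patch 2| = 28, |Patch 3| = 120.
|Patch 1∩Patch 2| = 0 (no overlap).
|Patch 1∩Patch 3| = 0 (no overlap).
|Patch 2∩Patch 3|: x∈[8,12], y∈[-1,5] → 4·6 = 24.
|Patch 1∩Patch 2∩Patch 3| = 0.
|Patch 1 ∪ Patch 2 ∪ Patch 3| = 172 − 24 + 0 = 148.00.

148.00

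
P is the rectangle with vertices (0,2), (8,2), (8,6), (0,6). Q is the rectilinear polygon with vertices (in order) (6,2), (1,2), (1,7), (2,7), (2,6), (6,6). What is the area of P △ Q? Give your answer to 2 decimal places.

13.00

|P| = 32, |Q| = 21, |P∩Q| = 20.
|P △ Q| = |P| + |Q| − 2·|P∩Q| = 32 + 21 − 40 = 13.00.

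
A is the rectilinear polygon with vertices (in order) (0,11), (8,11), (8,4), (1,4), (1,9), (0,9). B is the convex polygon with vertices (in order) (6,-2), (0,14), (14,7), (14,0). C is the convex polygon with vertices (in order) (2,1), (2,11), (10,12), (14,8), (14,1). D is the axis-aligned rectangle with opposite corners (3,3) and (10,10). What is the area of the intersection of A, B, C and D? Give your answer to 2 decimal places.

The intersection is the polygon with vertices (8,4), (3.75,4), (3,6), (3,10), (8,10).
By the shoelace formula its area is 29.25.

29.25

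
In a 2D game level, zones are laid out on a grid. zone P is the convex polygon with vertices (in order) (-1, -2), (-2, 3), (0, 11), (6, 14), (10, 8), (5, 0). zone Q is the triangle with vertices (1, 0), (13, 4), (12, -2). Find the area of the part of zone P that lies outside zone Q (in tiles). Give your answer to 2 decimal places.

114.19

|zone P| = 118.5, |zone P∩zone Q| = 4.3096.
|zone P ∖ zone Q| = |zone P| − |zone P∩zone Q| = 118.5 − 4.3096 = 114.19.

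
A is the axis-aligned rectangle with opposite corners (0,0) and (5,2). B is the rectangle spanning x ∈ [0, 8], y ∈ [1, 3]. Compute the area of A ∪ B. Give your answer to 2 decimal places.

21.00

By inclusion–exclusion:
Individual areas: |A| = 10, |B| = 16.
|A∩B|: x∈[0,5], y∈[1,2] → 5·1 = 5.
|A ∪ B| = 26 − 5 = 21.00.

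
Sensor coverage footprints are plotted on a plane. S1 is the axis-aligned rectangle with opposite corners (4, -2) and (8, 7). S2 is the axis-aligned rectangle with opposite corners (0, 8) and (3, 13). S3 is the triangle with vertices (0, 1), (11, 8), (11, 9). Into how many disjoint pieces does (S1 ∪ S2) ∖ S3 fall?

3

(S1 ∪ S2) ∖ S3 splits into 3 disjoint pieces (area 27.2727, area 6.5455, area 15).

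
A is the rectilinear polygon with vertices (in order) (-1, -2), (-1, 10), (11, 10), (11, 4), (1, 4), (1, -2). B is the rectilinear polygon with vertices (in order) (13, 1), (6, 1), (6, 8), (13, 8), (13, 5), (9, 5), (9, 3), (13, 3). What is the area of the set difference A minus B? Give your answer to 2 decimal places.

66.00

|A| = 84, |A∩B| = 18.
|A ∖ B| = |A| − |A∩B| = 84 − 18 = 66.00.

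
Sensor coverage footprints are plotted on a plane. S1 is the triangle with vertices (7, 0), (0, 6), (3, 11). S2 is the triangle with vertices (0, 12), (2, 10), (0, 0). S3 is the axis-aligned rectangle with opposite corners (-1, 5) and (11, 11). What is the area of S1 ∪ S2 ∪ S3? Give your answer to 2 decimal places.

85.04

By inclusion–exclusion:
Individual areas: |S1| = 26.5, |S2| = 12, |S3| = 72.
|S1∩S2| = 2.3268.
|S1∩S3| = 16.4621.
|S2∩S3| = 9.
|S1∩S2∩S3| = 2.3268.
|S1 ∪ S2 ∪ S3| = 110.5 − 27.789 + 2.3268 = 85.04.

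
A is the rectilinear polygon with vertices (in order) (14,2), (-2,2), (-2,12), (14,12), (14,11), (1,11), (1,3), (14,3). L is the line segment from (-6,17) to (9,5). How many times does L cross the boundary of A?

2

The segment meets the boundary at (1.5,11), (0.25,12).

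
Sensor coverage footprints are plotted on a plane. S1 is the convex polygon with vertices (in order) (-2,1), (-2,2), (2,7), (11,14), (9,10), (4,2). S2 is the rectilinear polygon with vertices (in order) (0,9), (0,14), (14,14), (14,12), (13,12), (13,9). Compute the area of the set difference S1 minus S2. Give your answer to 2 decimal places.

39.74

|S1| = 49.5, |S1∩S2| = 9.7589.
|S1 ∖ S2| = |S1| − |S1∩S2| = 49.5 − 9.7589 = 39.74.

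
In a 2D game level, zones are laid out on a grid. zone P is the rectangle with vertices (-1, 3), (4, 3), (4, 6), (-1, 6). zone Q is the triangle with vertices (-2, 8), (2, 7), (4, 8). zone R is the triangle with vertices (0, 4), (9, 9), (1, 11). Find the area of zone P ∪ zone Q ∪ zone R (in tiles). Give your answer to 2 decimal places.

41.48

By inclusion–exclusion:
Individual areas: |zone P| = 15, |zone Q| = 3, |zone R| = 29.
|zone P∩zone Q| = 0.
|zone P∩zone R| = 3.3143.
|zone Q∩zone R| = 2.202.
|zone P∩zone Q∩zone R| = 0.
|zone P ∪ zone Q ∪ zone R| = 47 − 5.5163 + 0 = 41.48.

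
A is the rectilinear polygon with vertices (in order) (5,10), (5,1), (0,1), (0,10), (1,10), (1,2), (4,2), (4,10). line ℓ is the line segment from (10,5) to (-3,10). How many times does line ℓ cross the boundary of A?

4

The segment meets the boundary at (0,8.846), (1,8.462), (4,7.308), (5,6.923).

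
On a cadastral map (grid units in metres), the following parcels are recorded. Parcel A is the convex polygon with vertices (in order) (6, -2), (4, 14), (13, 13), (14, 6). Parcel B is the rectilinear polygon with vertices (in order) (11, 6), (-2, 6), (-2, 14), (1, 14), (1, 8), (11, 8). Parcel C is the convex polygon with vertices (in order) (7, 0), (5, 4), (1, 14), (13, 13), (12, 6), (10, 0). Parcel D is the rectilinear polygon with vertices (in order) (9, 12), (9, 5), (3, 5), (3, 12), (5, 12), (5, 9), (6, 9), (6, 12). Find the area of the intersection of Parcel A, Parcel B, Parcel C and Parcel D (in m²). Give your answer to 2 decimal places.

The intersection is the polygon with vertices (5,6), (4.75,8), (9,8), (9,6).
By the shoelace formula its area is 8.25.

8.25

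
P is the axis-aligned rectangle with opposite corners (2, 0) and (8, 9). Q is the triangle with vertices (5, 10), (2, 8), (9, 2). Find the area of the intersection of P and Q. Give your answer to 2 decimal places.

The intersection is the polygon with vertices (8,2.857), (2,8), (3.5,9), (5.5,9), (8,4).
By the shoelace formula its area is 14.43.

14.43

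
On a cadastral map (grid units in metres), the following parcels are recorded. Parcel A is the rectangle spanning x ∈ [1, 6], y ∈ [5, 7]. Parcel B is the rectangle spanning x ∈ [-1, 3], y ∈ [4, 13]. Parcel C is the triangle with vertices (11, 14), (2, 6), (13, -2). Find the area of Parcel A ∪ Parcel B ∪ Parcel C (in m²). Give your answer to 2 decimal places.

115.25

By inclusion–exclusion:
Individual areas: |Parcel A| = 10, |Parcel B| = 36, |Parcel C| = 80.
|Parcel A∩Parcel B|: x∈[1,3], y∈[5,7] → 2·2 = 4.
|Parcel A∩Parcel C| = 6.75.
|Parcel B∩Parcel C| = 0.8081.
|Parcel A∩Parcel B∩Parcel C| = 0.8081.
|Parcel A ∪ Parcel B ∪ Parcel C| = 126 − 11.5581 + 0.8081 = 115.25.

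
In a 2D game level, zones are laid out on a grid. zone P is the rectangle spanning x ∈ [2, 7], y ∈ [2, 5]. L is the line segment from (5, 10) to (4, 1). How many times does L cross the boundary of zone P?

The segment meets the boundary at (4.111,2), (4.444,5).

2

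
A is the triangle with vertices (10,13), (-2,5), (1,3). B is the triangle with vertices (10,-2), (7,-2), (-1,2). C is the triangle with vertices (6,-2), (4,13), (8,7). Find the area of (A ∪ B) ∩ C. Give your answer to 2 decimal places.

3.54

|A ∪ B| = 30.
|(A ∪ B) ∩ C| = 3.54.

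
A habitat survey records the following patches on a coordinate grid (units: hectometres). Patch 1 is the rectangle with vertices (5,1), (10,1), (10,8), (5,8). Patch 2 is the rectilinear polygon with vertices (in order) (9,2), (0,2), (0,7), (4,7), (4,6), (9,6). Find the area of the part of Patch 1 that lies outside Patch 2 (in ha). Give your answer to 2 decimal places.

19.00

|Patch 1| = 35, |Patch 1∩Patch 2| = 16.
|Patch 1 ∖ Patch 2| = |Patch 1| − |Patch 1∩Patch 2| = 35 − 16 = 19.00.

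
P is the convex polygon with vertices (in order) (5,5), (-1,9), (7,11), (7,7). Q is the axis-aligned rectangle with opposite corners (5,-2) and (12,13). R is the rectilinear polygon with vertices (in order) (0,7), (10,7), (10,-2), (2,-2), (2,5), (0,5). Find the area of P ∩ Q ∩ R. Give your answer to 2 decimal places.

2.00

The intersection is the polygon with vertices (5,5), (5,7), (7,7).
By the shoelace formula its area is 2.00.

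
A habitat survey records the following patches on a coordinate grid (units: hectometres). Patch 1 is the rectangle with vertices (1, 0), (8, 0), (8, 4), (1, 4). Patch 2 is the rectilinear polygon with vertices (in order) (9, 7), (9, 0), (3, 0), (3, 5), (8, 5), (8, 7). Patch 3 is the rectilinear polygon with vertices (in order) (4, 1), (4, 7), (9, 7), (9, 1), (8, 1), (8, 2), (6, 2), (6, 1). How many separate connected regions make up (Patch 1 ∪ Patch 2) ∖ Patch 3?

(Patch 1 ∪ Patch 2) ∖ Patch 3 is a single connected region.

1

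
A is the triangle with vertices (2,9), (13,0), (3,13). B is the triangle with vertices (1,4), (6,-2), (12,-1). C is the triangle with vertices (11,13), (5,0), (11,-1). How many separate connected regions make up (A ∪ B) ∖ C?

3

(A ∪ B) ∖ C splits into 3 disjoint pieces (area 19.5051, area 0.9636, area 13.4989).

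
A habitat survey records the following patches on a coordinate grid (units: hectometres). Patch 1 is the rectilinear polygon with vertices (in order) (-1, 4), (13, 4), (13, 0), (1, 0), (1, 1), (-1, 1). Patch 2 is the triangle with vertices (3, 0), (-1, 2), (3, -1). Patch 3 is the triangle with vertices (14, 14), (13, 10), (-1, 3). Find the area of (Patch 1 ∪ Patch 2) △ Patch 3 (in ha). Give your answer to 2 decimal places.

|Patch 1 ∪ Patch 2| = 54.8333.
|(Patch 1 ∪ Patch 2) ∩ Patch 3| = 0.3182.
|(Patch 1 ∪ Patch 2) △ Patch 3| = 54.8333 + 24.5 − 0.6364 = 78.70.

78.70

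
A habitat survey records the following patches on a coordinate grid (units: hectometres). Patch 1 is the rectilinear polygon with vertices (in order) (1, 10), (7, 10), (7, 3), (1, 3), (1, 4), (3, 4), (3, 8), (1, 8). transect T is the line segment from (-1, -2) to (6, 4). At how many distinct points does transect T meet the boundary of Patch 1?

The segment meets the boundary at (4.833,3).

1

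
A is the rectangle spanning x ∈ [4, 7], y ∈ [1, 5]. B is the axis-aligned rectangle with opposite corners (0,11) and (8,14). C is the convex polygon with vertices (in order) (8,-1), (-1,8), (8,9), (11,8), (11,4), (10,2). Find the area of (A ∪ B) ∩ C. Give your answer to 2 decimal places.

The region (A ∪ B) ∩ C is the polygon with vertices (4,5), (7,5), (7,1), (6,1), (4,3).
By the shoelace formula its area is 10.00.

10.00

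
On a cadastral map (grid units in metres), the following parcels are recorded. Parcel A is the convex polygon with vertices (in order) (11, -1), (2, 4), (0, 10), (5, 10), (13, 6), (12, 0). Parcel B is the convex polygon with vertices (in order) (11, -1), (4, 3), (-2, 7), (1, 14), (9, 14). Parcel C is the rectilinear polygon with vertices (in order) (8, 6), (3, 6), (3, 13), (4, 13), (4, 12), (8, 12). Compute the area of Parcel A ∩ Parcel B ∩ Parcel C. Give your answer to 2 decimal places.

17.75

The intersection is the polygon with vertices (5,10), (8,8.5), (8,6), (3,6), (3,10).
By the shoelace formula its area is 17.75.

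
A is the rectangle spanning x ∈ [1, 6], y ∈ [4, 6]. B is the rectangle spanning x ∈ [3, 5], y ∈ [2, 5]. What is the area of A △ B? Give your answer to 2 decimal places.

|A∩B|: x∈[3,5], y∈[4,5] → 2·1 = 2.
|A △ B| = |A| + |B| − 2·|A∩B| = 10 + 6 − 4 = 12.00.

12.00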